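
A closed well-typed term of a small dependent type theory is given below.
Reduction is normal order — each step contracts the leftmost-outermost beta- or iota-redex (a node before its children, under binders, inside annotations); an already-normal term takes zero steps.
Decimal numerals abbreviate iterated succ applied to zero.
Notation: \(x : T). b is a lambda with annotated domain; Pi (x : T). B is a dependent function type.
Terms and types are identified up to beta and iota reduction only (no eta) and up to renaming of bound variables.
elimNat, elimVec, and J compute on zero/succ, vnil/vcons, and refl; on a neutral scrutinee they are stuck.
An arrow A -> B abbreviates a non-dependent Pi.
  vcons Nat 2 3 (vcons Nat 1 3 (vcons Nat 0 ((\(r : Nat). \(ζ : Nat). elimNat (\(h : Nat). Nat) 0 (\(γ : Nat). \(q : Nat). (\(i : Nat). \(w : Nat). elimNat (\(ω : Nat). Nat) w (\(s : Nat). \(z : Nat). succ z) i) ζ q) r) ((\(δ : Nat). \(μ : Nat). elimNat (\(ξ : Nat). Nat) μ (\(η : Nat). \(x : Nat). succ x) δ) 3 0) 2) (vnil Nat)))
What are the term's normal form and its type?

normal form:
  vcons Nat 2 3 (vcons Nat 1 3 (vcons Nat 0 6 (vnil Nat)))
the term's type:
  Vec Nat 3
observation: the leftmost-outermost redex is a beta-redex, and normalization takes 33 steps.


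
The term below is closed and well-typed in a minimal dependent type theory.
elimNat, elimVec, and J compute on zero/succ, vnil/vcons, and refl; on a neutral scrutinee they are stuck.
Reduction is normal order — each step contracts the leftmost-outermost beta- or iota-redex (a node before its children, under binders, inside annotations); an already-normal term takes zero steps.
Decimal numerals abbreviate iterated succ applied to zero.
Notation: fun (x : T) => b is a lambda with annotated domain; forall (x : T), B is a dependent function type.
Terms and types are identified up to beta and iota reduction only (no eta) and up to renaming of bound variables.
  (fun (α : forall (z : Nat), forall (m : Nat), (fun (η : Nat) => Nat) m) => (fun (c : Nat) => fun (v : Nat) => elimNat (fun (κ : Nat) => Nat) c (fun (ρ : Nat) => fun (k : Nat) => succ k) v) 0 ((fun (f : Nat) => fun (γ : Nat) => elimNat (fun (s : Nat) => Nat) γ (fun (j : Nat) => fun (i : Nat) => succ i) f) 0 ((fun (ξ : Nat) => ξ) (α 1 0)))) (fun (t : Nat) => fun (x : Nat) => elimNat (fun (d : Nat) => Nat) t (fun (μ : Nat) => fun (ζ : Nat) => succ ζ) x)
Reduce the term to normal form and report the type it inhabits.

resulting normal form:
  1
type:
  Nat


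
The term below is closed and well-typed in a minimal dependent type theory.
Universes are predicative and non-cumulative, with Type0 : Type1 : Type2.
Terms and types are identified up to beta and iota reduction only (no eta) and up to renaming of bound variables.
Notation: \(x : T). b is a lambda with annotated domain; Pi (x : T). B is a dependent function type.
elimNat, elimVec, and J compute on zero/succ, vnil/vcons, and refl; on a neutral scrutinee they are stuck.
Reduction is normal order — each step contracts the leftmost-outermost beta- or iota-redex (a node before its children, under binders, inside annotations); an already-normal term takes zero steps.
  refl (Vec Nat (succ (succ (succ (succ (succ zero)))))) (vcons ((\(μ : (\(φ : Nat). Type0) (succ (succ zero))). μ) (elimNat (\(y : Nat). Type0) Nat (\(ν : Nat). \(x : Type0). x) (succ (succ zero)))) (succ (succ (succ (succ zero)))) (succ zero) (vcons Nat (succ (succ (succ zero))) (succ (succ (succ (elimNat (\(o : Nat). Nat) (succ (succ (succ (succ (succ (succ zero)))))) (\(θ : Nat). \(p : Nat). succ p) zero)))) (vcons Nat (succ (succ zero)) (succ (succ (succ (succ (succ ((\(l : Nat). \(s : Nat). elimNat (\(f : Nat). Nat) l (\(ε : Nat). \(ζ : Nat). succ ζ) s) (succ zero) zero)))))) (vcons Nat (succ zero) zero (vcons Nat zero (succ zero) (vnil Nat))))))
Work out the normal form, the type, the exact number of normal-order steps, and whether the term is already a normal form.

normal form:
  refl (Vec Nat (succ (succ (succ (succ (succ zero)))))) (vcons Nat (succ (succ (succ (succ zero)))) (succ zero) (vcons Nat (succ (succ (succ zero))) (succ (succ (succ (succ (succ (succ (succ (succ (succ zero))))))))) (vcons Nat (succ (succ zero)) (succ (succ (succ (succ (succ (succ zero)))))) (vcons Nat (succ zero) zero (vcons Nat zero (succ zero) (vnil Nat))))))
inferred type:
  Eq (Vec Nat (succ (succ (succ (succ (succ zero)))))) (vcons Nat (succ (succ (succ (succ zero)))) (succ zero) (vcons Nat (succ (succ (succ zero))) (succ (succ (succ (succ (succ (succ (succ (succ (succ zero))))))))) (vcons Nat (succ (succ zero)) (succ (succ (succ (succ (succ (succ zero)))))) (vcons Nat (succ zero) zero (vcons Nat zero (succ zero) (vnil Nat)))))) (vcons Nat (succ (succ (succ (succ zero)))) (succ zero) (vcons Nat (succ (succ (succ zero))) (succ (succ (succ (succ (succ (succ (succ (succ (succ zero))))))))) (vcons Nat (succ (succ zero)) (succ (succ (succ (succ (succ (succ zero)))))) (vcons Nat (succ zero) zero (vcons Nat zero (succ zero) (vnil Nat))))))
normal-order step count: 12
term was already normal: no
first contracted redex: a beta-redex


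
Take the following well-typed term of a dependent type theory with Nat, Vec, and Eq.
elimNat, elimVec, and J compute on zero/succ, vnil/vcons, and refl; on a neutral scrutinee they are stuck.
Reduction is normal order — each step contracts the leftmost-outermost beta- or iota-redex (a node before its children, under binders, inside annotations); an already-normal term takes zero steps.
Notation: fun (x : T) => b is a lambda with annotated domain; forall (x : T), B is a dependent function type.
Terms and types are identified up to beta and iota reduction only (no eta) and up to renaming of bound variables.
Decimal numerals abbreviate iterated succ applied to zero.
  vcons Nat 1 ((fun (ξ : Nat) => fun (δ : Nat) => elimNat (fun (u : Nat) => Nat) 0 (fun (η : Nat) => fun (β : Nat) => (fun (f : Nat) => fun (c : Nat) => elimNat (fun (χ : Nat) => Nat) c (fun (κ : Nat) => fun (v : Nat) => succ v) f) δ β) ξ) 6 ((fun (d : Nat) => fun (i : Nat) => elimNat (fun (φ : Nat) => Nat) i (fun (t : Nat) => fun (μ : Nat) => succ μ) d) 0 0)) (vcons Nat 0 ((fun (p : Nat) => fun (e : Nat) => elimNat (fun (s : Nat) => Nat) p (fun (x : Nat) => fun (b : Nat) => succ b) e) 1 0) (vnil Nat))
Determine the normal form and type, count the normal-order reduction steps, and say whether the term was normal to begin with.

reduced normal form:
  vcons Nat 1 0 (vcons Nat 0 1 (vnil Nat))
the term's type:
  Vec Nat 2
normal-order step count: 60
started in normal form: no
first redex: a beta-redex


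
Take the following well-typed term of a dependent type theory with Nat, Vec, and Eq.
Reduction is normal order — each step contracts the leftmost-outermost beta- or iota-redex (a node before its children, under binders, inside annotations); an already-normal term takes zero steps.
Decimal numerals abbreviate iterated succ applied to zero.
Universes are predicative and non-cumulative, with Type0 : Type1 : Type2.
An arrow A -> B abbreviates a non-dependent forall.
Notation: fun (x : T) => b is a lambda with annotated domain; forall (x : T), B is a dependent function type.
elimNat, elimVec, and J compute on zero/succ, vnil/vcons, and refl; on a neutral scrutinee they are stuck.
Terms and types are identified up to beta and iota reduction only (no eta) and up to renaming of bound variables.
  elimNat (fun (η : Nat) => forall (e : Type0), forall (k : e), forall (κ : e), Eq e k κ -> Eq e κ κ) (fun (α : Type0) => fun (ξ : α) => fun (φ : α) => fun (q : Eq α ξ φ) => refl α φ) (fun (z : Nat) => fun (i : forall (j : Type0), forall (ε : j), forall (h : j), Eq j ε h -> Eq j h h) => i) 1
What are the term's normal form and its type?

normal form:
  fun (η : Type0) => fun (e : η) => fun (k : η) => fun (κ : Eq η e k) => refl η k
the term's type:
  forall (η : Type0), forall (e : η), forall (k : η), Eq η e k -> Eq η k k


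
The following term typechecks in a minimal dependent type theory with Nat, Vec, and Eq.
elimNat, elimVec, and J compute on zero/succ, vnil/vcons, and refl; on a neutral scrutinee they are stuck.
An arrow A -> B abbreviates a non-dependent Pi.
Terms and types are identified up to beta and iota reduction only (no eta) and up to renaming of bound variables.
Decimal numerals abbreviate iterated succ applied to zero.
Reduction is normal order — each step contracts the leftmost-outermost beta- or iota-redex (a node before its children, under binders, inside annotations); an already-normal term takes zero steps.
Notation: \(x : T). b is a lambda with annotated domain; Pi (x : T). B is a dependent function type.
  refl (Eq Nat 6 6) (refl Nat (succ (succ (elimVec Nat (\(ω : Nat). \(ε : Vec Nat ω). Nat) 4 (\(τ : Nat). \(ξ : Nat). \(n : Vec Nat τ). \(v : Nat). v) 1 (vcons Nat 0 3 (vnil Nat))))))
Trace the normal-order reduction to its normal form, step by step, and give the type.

reduction (normal order):
  refl (Eq Nat 6 6) (refl Nat (succ (succ (elimVec Nat (\(ω : Nat). \(ε : Vec Nat ω). Nat) 4 (\(τ : Nat). \(ξ : Nat). \(n : Vec Nat τ). \(v : Nat). v) 1 (vcons Nat 0 3 (vnil Nat))))))
  ~> refl (Eq Nat 6 6) (refl Nat (succ (succ ((\(ω : Nat). \(ε : Nat). \(τ : Vec Nat ω). \(ξ : Nat). ξ) 0 3 (vnil Nat) (elimVec Nat (\(n : Nat). \(v : Vec Nat n). Nat) 4 (\(θ : Nat). \(f : Nat). \(t : Vec Nat θ). \(α : Nat). α) 0 (vnil Nat))))))
  ~> refl (Eq Nat 6 6) (refl Nat (succ (succ ((\(ω : Nat). \(ε : Vec Nat 0). \(τ : Nat). τ) 3 (vnil Nat) (elimVec Nat (\(ξ : Nat). \(n : Vec Nat ξ). Nat) 4 (\(v : Nat). \(θ : Nat). \(f : Vec Nat v). \(t : Nat). t) 0 (vnil Nat))))))
  ~> refl (Eq Nat 6 6) (refl Nat (succ (succ ((\(ω : Vec Nat 0). \(ε : Nat). ε) (vnil Nat) (elimVec Nat (\(τ : Nat). \(ξ : Vec Nat τ). Nat) 4 (\(n : Nat). \(v : Nat). \(θ : Vec Nat n). \(f : Nat). f) 0 (vnil Nat))))))
  ~> refl (Eq Nat 6 6) (refl Nat (succ (succ ((\(ω : Nat). ω) (elimVec Nat (\(ε : Nat). \(τ : Vec Nat ε). Nat) 4 (\(ξ : Nat). \(n : Nat). \(v : Vec Nat ξ). \(θ : Nat). θ) 0 (vnil Nat))))))
  ~> refl (Eq Nat 6 6) (refl Nat (succ (succ (elimVec Nat (\(ω : Nat). \(ε : Vec Nat ω). Nat) 4 (\(τ : Nat). \(ξ : Nat). \(n : Vec Nat τ). \(v : Nat). v) 0 (vnil Nat)))))
  ~> refl (Eq Nat 6 6) (refl Nat 6)
type:
  Eq (Eq Nat 6 6) (refl Nat 6) (refl Nat 6)


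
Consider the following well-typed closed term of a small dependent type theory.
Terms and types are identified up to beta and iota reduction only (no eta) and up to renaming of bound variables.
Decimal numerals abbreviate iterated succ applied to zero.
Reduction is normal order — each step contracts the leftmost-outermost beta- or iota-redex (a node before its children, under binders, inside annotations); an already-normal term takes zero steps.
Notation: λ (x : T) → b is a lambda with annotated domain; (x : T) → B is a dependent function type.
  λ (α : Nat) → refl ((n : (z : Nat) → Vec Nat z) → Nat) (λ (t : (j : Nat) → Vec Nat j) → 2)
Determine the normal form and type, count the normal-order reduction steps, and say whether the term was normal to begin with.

resulting normal form:
  λ (α : Nat) → refl ((n : (z : Nat) → Vec Nat z) → Nat) (λ (t : (j : Nat) → Vec Nat j) → 2)
the term's type:
  (α : Nat) → Eq ((n : (z : Nat) → Vec Nat z) → Nat) (λ (t : (j : Nat) → Vec Nat j) → 2) (λ (ρ : (s : Nat) → Vec Nat s) → 2)
reduction steps (normal order): 0
already normal: yes


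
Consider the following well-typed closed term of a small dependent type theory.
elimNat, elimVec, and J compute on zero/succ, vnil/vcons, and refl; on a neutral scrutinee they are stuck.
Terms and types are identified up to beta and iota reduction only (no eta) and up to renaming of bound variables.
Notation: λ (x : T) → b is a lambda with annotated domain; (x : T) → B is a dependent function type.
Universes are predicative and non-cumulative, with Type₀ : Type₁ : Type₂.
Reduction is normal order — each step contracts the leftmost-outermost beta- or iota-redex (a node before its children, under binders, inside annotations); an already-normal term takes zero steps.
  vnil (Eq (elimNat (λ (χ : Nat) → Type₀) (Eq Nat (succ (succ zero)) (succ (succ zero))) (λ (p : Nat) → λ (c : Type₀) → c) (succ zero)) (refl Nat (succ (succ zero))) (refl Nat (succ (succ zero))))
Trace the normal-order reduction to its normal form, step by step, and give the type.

reduction (normal order):
  vnil (Eq (elimNat (λ (χ : Nat) → Type₀) (Eq Nat (succ (succ zero)) (succ (succ zero))) (λ (p : Nat) → λ (c : Type₀) → c) (succ zero)) (refl Nat (succ (succ zero))) (refl Nat (succ (succ zero))))
  ~> vnil (Eq ((λ (χ : Nat) → λ (p : Type₀) → p) zero (elimNat (λ (c : Nat) → Type₀) (Eq Nat (succ (succ zero)) (succ (succ zero))) (λ (φ : Nat) → λ (e : Type₀) → e) zero)) (refl Nat (succ (succ zero))) (refl Nat (succ (succ zero))))
  ~> vnil (Eq ((λ (χ : Type₀) → χ) (elimNat (λ (p : Nat) → Type₀) (Eq Nat (succ (succ zero)) (succ (succ zero))) (λ (c : Nat) → λ (φ : Type₀) → φ) zero)) (refl Nat (succ (succ zero))) (refl Nat (succ (succ zero))))
  ~> vnil (Eq (elimNat (λ (χ : Nat) → Type₀) (Eq Nat (succ (succ zero)) (succ (succ zero))) (λ (p : Nat) → λ (c : Type₀) → c) zero) (refl Nat (succ (succ zero))) (refl Nat (succ (succ zero))))
  ~> vnil (Eq (Eq Nat (succ (succ zero)) (succ (succ zero))) (refl Nat (succ (succ zero))) (refl Nat (succ (succ zero))))
inferred type:
  Vec (Eq (Eq Nat (succ (succ zero)) (succ (succ zero))) (refl Nat (succ (succ zero))) (refl Nat (succ (succ zero)))) zero


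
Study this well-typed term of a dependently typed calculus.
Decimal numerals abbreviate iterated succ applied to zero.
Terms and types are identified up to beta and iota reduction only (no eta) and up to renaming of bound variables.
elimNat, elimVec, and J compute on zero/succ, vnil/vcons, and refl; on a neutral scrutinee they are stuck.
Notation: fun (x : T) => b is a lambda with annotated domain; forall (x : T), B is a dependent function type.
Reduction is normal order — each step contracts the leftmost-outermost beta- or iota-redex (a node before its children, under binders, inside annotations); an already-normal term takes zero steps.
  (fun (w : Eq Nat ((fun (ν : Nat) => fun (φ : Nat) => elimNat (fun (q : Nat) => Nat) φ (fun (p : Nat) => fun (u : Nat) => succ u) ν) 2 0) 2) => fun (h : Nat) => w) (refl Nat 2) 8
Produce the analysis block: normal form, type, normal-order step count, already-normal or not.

resulting normal form:
  refl Nat 2
the term's type:
  Eq Nat 2 2
normal-order step count: 2
started in normal form: no
first redex: a beta-redex


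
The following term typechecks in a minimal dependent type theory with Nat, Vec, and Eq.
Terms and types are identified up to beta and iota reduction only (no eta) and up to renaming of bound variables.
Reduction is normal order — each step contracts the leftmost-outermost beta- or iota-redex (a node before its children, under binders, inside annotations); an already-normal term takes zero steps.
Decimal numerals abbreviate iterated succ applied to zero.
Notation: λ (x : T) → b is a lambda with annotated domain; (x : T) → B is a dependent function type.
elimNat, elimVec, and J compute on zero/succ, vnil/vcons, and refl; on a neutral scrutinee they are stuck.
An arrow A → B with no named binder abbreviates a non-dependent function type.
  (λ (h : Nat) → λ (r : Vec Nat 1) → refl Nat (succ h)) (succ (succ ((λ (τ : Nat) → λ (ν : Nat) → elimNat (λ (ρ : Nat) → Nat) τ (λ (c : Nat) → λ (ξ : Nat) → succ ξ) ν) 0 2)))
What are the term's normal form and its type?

normal form:
  λ (h : Vec Nat 1) → refl Nat 5
type:
  Vec Nat 1 → Eq Nat 5 5
observation: 10 normal-order steps separate the term from its normal form.


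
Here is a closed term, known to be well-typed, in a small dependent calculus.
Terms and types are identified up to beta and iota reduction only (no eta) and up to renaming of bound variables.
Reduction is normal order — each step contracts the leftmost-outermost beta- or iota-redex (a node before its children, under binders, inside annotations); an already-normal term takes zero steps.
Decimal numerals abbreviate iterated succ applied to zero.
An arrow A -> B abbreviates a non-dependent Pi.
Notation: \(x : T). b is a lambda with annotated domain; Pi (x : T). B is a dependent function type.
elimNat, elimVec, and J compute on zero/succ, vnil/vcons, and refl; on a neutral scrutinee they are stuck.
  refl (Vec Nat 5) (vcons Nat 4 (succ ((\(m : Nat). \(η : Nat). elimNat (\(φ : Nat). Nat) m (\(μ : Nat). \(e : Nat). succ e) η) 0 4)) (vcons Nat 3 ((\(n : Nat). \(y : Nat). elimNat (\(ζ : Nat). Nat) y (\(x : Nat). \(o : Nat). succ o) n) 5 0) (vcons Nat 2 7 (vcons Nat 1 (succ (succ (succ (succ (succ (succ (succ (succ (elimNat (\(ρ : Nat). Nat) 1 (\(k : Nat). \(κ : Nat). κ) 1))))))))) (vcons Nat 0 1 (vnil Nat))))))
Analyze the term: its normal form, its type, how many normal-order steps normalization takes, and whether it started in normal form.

normal form:
  refl (Vec Nat 5) (vcons Nat 4 5 (vcons Nat 3 5 (vcons Nat 2 7 (vcons Nat 1 9 (vcons Nat 0 1 (vnil Nat))))))
inferred type:
  Eq (Vec Nat 5) (vcons Nat 4 5 (vcons Nat 3 5 (vcons Nat 2 7 (vcons Nat 1 9 (vcons Nat 0 1 (vnil Nat)))))) (vcons Nat 4 5 (vcons Nat 3 5 (vcons Nat 2 7 (vcons Nat 1 9 (vcons Nat 0 1 (vnil Nat))))))
steps to reach normal form (normal order): 37
term was already normal: no
first redex: a beta-redex


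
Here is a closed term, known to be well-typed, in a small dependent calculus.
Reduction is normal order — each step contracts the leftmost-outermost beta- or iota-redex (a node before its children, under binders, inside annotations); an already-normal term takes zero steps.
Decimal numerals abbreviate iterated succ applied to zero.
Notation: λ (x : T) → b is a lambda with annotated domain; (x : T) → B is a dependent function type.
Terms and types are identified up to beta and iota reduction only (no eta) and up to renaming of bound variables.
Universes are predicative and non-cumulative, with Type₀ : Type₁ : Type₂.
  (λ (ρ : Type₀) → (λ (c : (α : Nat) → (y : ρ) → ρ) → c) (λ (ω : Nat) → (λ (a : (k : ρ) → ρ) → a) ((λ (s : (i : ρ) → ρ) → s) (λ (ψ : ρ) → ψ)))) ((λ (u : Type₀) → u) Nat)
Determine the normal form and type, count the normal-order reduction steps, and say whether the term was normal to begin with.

resulting normal form:
  λ (ρ : Nat) → λ (c : Nat) → c
the term's type:
  (ρ : Nat) → (c : Nat) → Nat
steps to reach normal form (normal order): 5
started in normal form: no
first redex: a beta-redex


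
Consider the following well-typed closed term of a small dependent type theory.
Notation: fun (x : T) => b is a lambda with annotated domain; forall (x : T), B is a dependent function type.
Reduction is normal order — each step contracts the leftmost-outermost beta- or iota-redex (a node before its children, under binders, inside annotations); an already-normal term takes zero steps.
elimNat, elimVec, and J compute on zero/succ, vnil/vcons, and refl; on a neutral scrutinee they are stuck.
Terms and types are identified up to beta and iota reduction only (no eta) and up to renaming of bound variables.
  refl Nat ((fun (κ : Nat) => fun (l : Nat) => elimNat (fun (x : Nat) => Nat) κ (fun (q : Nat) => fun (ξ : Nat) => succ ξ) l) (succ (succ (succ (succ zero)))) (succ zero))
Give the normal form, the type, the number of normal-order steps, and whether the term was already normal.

reduced normal form:
  refl Nat (succ (succ (succ (succ (succ zero)))))
type:
  Eq Nat (succ (succ (succ (succ (succ zero))))) (succ (succ (succ (succ (succ zero)))))
steps to reach normal form (normal order): 6
started in normal form: no
first redex: a beta-redex


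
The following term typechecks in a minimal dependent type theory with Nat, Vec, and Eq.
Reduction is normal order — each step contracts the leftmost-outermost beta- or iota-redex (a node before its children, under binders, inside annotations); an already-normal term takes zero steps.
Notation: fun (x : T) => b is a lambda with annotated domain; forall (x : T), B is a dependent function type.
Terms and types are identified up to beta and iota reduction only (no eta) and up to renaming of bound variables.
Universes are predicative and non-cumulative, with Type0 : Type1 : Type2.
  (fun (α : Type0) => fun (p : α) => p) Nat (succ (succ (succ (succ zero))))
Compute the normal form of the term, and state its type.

normal form:
  succ (succ (succ (succ zero)))
type:
  Nat


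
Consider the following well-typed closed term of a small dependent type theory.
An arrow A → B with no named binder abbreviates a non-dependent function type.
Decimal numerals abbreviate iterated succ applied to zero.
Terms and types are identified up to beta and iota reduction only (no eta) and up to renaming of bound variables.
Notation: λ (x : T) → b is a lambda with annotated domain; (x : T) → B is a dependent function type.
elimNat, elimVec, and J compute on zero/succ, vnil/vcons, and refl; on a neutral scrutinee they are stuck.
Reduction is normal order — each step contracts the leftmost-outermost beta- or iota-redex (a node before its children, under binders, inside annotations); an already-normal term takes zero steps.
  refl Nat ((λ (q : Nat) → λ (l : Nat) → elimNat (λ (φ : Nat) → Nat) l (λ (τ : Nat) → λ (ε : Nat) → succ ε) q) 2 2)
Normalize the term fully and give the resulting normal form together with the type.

resulting normal form:
  refl Nat 4
type:
  Eq Nat 4 4
observation: 9 normal-order steps separate the term from its normal form.


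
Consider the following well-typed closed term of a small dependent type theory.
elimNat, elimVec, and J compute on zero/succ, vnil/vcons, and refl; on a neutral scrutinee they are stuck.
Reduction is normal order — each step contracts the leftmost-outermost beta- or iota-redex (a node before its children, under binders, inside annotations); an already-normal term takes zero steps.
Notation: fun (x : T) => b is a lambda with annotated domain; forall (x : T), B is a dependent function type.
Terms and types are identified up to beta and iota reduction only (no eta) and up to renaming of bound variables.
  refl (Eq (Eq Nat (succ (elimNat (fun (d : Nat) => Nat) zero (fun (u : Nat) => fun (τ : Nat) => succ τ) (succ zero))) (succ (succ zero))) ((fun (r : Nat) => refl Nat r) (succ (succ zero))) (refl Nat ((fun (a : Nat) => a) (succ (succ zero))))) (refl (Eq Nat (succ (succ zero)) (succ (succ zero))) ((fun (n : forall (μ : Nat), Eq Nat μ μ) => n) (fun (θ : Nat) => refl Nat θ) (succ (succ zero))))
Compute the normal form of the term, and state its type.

resulting normal form:
  refl (Eq (Eq Nat (succ (succ zero)) (succ (succ zero))) (refl Nat (succ (succ zero))) (refl Nat (succ (succ zero)))) (refl (Eq Nat (succ (succ zero)) (succ (succ zero))) (refl Nat (succ (succ zero))))
the term's type:
  Eq (Eq (Eq Nat (succ (succ zero)) (succ (succ zero))) (refl Nat (succ (succ zero))) (refl Nat (succ (succ zero)))) (refl (Eq Nat (succ (succ zero)) (succ (succ zero))) (refl Nat (succ (succ zero)))) (refl (Eq Nat (succ (succ zero)) (succ (succ zero))) (refl Nat (succ (succ zero))))
observation: the leftmost-outermost redex is an elimNat iota-redex, and normalization takes 8 steps.


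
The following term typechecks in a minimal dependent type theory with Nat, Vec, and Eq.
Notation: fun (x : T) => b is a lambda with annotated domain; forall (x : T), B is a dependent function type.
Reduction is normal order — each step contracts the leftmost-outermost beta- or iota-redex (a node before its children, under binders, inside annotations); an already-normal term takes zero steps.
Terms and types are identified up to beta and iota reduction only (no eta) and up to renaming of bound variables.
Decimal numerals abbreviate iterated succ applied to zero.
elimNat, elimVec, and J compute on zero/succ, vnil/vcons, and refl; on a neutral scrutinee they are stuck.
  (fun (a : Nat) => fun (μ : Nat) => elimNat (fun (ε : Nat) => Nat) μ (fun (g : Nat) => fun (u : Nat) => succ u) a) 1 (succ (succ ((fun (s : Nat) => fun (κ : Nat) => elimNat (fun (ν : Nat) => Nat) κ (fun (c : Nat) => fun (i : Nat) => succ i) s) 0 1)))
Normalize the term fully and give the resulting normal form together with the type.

resulting normal form:
  4
type:
  Nat
observation: normalization takes exactly 9 steps under the normal-order strategy.


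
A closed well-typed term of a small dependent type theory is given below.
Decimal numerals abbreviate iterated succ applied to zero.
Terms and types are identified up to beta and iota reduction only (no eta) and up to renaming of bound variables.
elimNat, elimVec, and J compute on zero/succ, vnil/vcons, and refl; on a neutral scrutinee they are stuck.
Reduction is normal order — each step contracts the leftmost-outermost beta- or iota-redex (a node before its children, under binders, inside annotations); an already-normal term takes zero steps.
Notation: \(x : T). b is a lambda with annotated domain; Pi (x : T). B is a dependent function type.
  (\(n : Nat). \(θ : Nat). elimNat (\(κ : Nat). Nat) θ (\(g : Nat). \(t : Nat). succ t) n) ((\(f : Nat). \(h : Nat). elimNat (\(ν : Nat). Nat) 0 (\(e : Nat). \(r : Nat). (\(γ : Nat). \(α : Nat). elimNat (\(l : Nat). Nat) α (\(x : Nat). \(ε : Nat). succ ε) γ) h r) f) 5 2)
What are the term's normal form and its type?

reduced normal form:
  \(n : Nat). succ (succ (succ (succ (succ (succ (succ (succ (succ (succ n)))))))))
inferred type:
  Pi (n : Nat). Nat


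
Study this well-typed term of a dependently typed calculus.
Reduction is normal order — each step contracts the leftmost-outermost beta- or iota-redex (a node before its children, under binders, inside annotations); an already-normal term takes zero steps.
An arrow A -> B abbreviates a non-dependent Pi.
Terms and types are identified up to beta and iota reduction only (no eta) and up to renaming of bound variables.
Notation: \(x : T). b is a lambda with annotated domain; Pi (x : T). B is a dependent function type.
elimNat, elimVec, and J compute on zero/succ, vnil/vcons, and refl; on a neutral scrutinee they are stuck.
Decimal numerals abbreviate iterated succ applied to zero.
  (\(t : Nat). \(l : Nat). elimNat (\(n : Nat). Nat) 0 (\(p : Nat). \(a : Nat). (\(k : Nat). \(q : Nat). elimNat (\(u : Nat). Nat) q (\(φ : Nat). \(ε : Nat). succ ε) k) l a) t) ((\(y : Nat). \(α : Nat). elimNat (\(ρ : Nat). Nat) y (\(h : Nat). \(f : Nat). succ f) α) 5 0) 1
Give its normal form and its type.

normal form:
  5
type:
  Nat


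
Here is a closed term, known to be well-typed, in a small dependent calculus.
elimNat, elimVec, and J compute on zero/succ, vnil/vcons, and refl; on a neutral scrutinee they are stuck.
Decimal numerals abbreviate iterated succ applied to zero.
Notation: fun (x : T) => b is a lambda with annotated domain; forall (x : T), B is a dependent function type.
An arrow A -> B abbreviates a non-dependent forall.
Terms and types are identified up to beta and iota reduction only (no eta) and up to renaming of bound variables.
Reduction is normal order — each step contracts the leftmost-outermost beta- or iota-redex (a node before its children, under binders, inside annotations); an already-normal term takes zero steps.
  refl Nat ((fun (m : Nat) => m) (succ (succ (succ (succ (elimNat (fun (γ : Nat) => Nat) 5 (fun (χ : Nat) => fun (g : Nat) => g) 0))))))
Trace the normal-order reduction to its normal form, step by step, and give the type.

reduction (normal order):
  refl Nat ((fun (m : Nat) => m) (succ (succ (succ (succ (elimNat (fun (γ : Nat) => Nat) 5 (fun (χ : Nat) => fun (g : Nat) => g) 0))))))
  ~> refl Nat (succ (succ (succ (succ (elimNat (fun (m : Nat) => Nat) 5 (fun (γ : Nat) => fun (χ : Nat) => χ) 0)))))
  ~> refl Nat 9
the term's type:
  Eq Nat 9 9


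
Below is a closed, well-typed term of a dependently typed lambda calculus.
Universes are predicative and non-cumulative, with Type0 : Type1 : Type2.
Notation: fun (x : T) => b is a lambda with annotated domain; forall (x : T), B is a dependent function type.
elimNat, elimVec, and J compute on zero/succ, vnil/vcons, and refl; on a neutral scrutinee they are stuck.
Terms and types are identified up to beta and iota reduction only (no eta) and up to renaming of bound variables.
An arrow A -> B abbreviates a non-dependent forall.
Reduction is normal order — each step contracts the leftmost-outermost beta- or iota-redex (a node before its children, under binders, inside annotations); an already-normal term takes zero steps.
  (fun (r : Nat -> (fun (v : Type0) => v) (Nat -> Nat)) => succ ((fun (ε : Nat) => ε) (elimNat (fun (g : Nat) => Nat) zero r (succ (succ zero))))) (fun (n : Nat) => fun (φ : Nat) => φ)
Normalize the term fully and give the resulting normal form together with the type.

resulting normal form:
  succ zero
inferred type:
  Nat
observation: normalization takes exactly 9 steps under the normal-order strategy.


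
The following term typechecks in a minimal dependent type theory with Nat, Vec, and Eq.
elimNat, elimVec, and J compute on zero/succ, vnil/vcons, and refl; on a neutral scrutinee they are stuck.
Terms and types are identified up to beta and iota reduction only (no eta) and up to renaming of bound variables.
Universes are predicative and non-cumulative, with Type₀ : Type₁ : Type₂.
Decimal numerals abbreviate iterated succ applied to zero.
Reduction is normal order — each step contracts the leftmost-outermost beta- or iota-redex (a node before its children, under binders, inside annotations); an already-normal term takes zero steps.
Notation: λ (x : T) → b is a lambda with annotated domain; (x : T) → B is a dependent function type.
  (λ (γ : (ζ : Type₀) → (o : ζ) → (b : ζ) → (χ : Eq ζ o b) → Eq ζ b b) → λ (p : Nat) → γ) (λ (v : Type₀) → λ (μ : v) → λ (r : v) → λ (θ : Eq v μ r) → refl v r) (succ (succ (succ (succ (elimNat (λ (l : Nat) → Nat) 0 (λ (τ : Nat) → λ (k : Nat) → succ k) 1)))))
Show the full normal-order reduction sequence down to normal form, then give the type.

normal-order reduction sequence:
  (λ (γ : (ζ : Type₀) → (o : ζ) → (b : ζ) → (χ : Eq ζ o b) → Eq ζ b b) → λ (p : Nat) → γ) (λ (v : Type₀) → λ (μ : v) → λ (r : v) → λ (θ : Eq v μ r) → refl v r) (succ (succ (succ (succ (elimNat (λ (l : Nat) → Nat) 0 (λ (τ : Nat) → λ (k : Nat) → succ k) 1)))))
  ~> (λ (γ : Nat) → λ (ζ : Type₀) → λ (o : ζ) → λ (b : ζ) → λ (χ : Eq ζ o b) → refl ζ b) (succ (succ (succ (succ (elimNat (λ (p : Nat) → Nat) 0 (λ (v : Nat) → λ (μ : Nat) → succ μ) 1)))))
  ~> λ (γ : Type₀) → λ (ζ : γ) → λ (o : γ) → λ (b : Eq γ ζ o) → refl γ o
type:
  (γ : Type₀) → (ζ : γ) → (o : γ) → (b : Eq γ ζ o) → Eq γ o o


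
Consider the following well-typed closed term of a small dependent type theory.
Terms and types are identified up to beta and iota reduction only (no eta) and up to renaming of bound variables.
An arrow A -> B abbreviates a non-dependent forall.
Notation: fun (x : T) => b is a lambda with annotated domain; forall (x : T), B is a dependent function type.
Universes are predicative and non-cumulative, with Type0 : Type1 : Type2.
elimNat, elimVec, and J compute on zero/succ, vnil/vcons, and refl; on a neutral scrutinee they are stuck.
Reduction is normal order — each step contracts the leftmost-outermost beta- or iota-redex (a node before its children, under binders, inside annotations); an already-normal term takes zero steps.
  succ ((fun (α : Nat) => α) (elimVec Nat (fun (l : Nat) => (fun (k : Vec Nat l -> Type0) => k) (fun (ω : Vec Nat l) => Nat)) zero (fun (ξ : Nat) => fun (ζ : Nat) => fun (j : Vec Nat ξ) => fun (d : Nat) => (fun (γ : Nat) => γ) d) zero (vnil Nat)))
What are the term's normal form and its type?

normal form:
  succ zero
inferred type:
  Nat


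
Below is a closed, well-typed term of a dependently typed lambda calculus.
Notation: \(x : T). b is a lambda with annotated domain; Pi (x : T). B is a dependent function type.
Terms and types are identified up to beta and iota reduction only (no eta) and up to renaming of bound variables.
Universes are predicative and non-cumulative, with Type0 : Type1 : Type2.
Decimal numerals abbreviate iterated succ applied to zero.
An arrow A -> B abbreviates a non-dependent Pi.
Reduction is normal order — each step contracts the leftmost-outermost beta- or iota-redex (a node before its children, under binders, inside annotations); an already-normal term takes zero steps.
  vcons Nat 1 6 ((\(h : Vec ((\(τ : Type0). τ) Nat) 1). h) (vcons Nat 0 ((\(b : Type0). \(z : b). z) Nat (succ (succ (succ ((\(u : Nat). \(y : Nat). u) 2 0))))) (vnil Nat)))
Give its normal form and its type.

normal form:
  vcons Nat 1 6 (vcons Nat 0 5 (vnil Nat))
type:
  Vec Nat 2
observation: reduction starts at a beta-redex, and 5 normal-order steps reach the normal form.


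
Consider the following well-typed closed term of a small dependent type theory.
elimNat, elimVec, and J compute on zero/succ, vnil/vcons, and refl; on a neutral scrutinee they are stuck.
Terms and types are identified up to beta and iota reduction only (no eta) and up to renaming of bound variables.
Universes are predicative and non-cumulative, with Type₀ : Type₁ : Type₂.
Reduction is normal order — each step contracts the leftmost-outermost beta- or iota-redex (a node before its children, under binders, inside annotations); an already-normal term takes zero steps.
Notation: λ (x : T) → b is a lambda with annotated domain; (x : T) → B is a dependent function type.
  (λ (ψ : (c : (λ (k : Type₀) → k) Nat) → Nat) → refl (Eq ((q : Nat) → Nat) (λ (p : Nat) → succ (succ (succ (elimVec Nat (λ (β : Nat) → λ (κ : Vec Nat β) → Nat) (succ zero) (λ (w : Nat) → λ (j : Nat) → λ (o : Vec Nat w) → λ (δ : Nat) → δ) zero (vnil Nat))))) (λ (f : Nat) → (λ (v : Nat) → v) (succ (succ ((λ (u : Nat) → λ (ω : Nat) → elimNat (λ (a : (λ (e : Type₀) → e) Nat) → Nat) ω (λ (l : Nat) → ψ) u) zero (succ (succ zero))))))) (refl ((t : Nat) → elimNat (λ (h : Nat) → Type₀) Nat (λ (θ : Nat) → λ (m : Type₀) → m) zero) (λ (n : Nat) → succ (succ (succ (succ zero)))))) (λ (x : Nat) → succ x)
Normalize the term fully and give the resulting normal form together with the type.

reduced normal form:
  refl (Eq ((ψ : Nat) → Nat) (λ (c : Nat) → succ (succ (succ (succ zero)))) (λ (k : Nat) → succ (succ (succ (succ zero))))) (refl ((q : Nat) → Nat) (λ (p : Nat) → succ (succ (succ (succ zero)))))
inferred type:
  Eq (Eq ((ψ : Nat) → Nat) (λ (c : Nat) → succ (succ (succ (succ zero)))) (λ (k : Nat) → succ (succ (succ (succ zero))))) (refl ((q : Nat) → Nat) (λ (p : Nat) → succ (succ (succ (succ zero))))) (refl ((β : Nat) → Nat) (λ (κ : Nat) → succ (succ (succ (succ zero)))))
observation: normalization takes exactly 7 steps under the normal-order strategy.


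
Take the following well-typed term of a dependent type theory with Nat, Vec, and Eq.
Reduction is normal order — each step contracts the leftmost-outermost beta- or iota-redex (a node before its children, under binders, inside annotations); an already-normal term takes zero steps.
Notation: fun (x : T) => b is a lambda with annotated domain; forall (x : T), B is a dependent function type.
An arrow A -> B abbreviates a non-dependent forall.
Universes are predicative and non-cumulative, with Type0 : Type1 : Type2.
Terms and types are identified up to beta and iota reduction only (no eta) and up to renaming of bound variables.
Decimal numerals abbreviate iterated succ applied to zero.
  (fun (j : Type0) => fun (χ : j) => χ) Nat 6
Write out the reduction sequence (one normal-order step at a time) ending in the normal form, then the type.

reduction (normal order):
  (fun (j : Type0) => fun (χ : j) => χ) Nat 6
  ~> (fun (j : Nat) => j) 6
  ~> 6
inferred type:
  Nat


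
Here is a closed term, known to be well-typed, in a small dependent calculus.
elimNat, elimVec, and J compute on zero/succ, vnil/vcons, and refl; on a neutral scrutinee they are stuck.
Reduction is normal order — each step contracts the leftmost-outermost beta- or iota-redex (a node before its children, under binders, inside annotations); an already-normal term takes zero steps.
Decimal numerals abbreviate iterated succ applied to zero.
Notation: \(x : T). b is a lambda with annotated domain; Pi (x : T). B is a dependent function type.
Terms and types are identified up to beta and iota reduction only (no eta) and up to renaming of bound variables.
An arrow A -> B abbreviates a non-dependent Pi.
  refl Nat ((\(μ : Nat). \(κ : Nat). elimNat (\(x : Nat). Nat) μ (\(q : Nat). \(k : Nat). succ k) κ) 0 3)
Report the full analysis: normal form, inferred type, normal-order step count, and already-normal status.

reduced normal form:
  refl Nat 3
the term's type:
  Eq Nat 3 3
reduction steps (normal order): 12
term was already normal: no
first contracted redex: a beta-redex


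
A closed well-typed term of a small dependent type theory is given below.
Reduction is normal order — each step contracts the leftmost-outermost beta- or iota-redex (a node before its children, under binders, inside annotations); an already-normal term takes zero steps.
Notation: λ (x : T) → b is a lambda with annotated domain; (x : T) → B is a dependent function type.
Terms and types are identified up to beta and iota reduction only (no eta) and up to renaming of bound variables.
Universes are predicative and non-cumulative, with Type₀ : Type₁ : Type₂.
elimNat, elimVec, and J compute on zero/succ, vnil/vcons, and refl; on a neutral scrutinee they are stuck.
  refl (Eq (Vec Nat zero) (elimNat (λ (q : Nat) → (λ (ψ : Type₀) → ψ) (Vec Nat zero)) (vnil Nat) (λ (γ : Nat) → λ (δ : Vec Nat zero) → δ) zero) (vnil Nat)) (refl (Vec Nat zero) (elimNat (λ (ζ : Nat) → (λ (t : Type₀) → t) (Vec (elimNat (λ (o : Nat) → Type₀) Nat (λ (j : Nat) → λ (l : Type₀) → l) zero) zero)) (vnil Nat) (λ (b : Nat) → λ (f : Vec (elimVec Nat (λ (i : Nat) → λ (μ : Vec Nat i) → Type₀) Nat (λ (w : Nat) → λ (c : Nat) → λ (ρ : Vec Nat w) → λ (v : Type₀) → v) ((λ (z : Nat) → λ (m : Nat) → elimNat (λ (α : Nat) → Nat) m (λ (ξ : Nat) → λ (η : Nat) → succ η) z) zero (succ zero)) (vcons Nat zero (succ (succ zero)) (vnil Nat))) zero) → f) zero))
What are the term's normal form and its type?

reduced normal form:
  refl (Eq (Vec Nat zero) (vnil Nat) (vnil Nat)) (refl (Vec Nat zero) (vnil Nat))
the term's type:
  Eq (Eq (Vec Nat zero) (vnil Nat) (vnil Nat)) (refl (Vec Nat zero) (vnil Nat)) (refl (Vec Nat zero) (vnil Nat))


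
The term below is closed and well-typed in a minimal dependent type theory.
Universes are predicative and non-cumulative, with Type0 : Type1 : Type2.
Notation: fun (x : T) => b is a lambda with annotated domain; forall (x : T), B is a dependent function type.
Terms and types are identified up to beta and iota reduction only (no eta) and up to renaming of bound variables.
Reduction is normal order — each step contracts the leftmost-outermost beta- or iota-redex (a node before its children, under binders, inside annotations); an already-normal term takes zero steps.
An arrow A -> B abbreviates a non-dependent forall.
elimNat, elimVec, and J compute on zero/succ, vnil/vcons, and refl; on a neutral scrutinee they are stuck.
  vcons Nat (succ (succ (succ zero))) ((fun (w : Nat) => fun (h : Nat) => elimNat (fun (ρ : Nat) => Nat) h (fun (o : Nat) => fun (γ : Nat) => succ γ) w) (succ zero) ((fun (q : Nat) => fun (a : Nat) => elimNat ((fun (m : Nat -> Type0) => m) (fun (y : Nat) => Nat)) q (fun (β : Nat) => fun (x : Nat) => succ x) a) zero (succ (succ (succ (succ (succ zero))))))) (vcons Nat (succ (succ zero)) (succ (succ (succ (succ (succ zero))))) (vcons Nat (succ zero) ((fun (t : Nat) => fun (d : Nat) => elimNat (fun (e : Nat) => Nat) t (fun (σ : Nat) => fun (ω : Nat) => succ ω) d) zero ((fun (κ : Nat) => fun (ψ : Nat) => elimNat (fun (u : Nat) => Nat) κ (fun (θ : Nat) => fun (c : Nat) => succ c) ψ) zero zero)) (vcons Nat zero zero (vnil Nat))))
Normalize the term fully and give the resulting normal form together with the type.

resulting normal form:
  vcons Nat (succ (succ (succ zero))) (succ (succ (succ (succ (succ (succ zero)))))) (vcons Nat (succ (succ zero)) (succ (succ (succ (succ (succ zero))))) (vcons Nat (succ zero) zero (vcons Nat zero zero (vnil Nat))))
inferred type:
  Vec Nat (succ (succ (succ (succ zero))))
observation: normalization takes exactly 30 steps under the normal-order strategy.
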